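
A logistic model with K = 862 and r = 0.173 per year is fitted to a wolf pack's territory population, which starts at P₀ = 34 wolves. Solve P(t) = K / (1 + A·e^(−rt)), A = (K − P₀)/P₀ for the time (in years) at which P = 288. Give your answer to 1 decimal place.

A = (862 − 34)/34 = 24.35294
288 = 862/(1 + 24.35294·e^(−0.173t)) → 1 + 24.35294·e^(−0.173t) = 2.99306
e^(−0.173t) = 0.08184 → t = ln(12.2189)/0.173 = 2.50298/0.173

t ≈ 14.5 years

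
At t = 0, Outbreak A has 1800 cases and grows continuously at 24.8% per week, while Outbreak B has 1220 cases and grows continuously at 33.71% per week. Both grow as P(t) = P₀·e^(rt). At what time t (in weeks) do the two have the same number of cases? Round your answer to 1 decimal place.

t ≈ 4.4 weeks

1800·e^(0.248t) = 1220·e^(0.3371t)
1800/1220 = e^((0.3371 − 0.248)t) → ln(1.47541) = 0.0891·t
t = 0.38894 / 0.0891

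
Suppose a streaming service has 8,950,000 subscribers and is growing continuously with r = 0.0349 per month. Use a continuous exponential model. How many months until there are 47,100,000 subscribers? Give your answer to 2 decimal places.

47100000 = 8950000 · e^(0.0349·t)
t = ln(47100000/8950000) / 0.0349 = ln(5.26257) / 0.0349 = 1.66062 / 0.0349

t ≈ 47.58 months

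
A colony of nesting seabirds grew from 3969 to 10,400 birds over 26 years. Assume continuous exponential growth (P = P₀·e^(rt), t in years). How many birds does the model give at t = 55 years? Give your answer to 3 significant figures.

r = ln(10400/3969) / 26 ≈ 0.03705 per year
P(55) = 3969 · e^(0.03705·55) = 3969 · 7.67319 ≈ 30454.89

≈ 30,500 birds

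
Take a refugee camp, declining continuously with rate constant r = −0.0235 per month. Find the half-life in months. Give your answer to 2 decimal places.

half-life = ln(2) / |r| = 0.69315 / 0.0235

half-life ≈ 29.50 months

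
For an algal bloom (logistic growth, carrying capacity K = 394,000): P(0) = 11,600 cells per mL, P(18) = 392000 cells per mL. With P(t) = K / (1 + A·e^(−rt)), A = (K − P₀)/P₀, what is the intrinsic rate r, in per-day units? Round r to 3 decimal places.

A = (394000 − 11600)/11600 = 32.96552
392000 = 394000/(1 + 32.96552·e^(−r·18)) → e^(−18r) = (1.0051 − 1)/32.96552 = 0.000155
r = −ln(0.000155)/18 = 8.77358/18

r ≈ 0.487 per day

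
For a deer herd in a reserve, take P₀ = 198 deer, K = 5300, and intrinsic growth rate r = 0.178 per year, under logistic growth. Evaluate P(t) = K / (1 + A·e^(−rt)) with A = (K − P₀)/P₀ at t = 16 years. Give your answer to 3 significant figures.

A = (5300 − 198)/198 = 25.76768
P(16) = 5300 / (1 + 25.76768·e^(−0.178·16)) = 5300 / (1 + 25.76768·0.05796)
= 5300 / 2.4935 ≈ 2125.53

≈ 2,130 deer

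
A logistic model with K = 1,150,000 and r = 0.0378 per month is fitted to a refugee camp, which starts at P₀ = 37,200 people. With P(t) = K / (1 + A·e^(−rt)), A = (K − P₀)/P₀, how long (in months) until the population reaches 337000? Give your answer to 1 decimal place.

A = (1150000 − 37200)/37200 = 29.91398
337000 = 1150000/(1 + 29.91398·e^(−0.0378t)) → 1 + 29.91398·e^(−0.0378t) = 3.41246
e^(−0.0378t) = 0.080647 → t = ln(12.39977)/0.0378 = 2.51768/0.0378

t ≈ 66.6 months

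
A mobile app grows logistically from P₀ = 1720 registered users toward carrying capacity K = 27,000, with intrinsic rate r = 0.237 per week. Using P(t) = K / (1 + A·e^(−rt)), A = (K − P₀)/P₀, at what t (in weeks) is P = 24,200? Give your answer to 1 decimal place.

A = (27000 − 1720)/1720 = 14.69767
24200 = 27000/(1 + 14.69767·e^(−0.237t)) → 1 + 14.69767·e^(−0.237t) = 1.1157
e^(−0.237t) = 0.007872 → t = ln(127.0299)/0.237 = 4.84442/0.237

t ≈ 20.4 weeks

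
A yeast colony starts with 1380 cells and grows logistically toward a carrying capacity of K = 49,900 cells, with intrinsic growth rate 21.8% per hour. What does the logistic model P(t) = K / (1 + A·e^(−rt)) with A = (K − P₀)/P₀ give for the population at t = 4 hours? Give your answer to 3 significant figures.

≈ 3,180 cells

A = (49900 − 1380)/1380 = 35.15942
P(4) = 49900 / (1 + 35.15942·e^(−0.218·4)) = 49900 / (1 + 35.15942·0.418114)
= 49900 / 15.70066 ≈ 3178.21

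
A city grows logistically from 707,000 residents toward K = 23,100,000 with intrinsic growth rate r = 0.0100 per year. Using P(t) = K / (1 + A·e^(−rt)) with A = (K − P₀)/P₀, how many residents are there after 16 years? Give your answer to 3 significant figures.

A = (23100000 − 707000)/707000 = 31.67327
P(16) = 23100000 / (1 + 31.67327·e^(−0.01·16)) = 23100000 / (1 + 31.67327·0.852144)
= 23100000 / 27.99018 ≈ 825289.5

≈ 825,000 residents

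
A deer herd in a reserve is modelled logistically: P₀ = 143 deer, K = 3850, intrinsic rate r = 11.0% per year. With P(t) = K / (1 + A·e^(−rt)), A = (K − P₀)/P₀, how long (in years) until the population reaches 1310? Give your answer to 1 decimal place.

t ≈ 23.6 years

A = (3850 − 143)/143 = 25.92308
1310 = 3850/(1 + 25.92308·e^(−0.11t)) → 1 + 25.92308·e^(−0.11t) = 2.93893
e^(−0.11t) = 0.074796 → t = ln(13.36978)/0.11 = 2.593/0.11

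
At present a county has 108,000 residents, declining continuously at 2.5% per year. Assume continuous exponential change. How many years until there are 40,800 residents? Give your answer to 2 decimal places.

t ≈ 38.94 years

40800 = 108000 · e^(-0.025·t)
t = ln(40800/108000) / -0.025 = ln(0.37778) / -0.025 = -0.97345 / -0.025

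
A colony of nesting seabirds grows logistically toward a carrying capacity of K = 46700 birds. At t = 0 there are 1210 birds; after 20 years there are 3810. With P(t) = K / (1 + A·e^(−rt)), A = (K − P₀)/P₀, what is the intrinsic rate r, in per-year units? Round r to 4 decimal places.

A = (46700 − 1210)/1210 = 37.59504
3810 = 46700/(1 + 37.59504·e^(−r·20)) → e^(−20r) = (12.25722 − 1)/37.59504 = 0.299434
r = −ln(0.299434)/20 = 1.20586/20

r ≈ 0.0603 per year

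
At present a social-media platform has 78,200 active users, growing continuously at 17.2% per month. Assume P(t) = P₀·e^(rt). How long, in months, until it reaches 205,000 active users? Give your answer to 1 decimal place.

t ≈ 5.6 months

205000 = 78200 · e^(0.172·t)
t = ln(205000/78200) / 0.172 = ln(2.62148) / 0.172 = 0.96374 / 0.172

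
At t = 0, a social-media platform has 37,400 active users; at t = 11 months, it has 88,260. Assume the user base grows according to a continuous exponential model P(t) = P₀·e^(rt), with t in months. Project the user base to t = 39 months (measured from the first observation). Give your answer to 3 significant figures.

≈ 785,000 active users

r = ln(88260/37400) / 11 ≈ 0.078056 per month
P(39) = 37400 · e^(0.078056·39) = 37400 · 20.99292 ≈ 785135.07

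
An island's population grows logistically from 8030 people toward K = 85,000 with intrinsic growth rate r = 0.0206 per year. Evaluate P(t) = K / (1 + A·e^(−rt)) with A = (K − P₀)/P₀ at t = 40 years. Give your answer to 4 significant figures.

A = (85000 − 8030)/8030 = 9.58531
P(40) = 85000 / (1 + 9.58531·e^(−0.0206·40)) = 85000 / (1 + 9.58531·0.438673)
= 85000 / 5.20482 ≈ 16331.02

≈ 16,330 people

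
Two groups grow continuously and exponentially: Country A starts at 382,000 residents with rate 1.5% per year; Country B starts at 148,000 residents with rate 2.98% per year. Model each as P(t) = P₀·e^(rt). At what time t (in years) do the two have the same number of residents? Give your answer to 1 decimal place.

382000·e^(0.015t) = 148000·e^(0.0298t)
382000/148000 = e^((0.0298 − 0.015)t) → ln(2.58108) = 0.0148·t
t = 0.94821 / 0.0148

t ≈ 64.1 years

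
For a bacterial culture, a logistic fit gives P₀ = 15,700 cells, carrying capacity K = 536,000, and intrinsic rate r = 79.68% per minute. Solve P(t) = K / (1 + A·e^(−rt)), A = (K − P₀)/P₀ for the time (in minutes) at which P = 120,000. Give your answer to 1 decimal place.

t ≈ 2.8 minutes

A = (536000 − 15700)/15700 = 33.14013
120000 = 536000/(1 + 33.14013·e^(−0.7968t)) → 1 + 33.14013·e^(−0.7968t) = 4.46667
e^(−0.7968t) = 0.104606 → t = ln(9.55965)/0.7968 = 2.25755/0.7968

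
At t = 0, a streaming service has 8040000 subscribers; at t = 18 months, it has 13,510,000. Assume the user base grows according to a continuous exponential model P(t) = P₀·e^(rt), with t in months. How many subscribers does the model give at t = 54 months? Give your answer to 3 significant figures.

r = ln(13510000/8040000) / 18 ≈ 0.028833 per month
P(54) = 8040000 · e^(0.028833·54) = 8040000 · 4.74458 ≈ 38146434.35

≈ 38,100,000 subscribers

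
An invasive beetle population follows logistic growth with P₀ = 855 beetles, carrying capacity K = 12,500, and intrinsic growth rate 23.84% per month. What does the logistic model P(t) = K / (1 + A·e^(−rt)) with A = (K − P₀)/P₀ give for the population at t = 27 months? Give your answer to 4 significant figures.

A = (12500 − 855)/855 = 13.61988
P(27) = 12500 / (1 + 13.61988·e^(−0.2384·27)) = 12500 / (1 + 13.61988·0.001602)
= 12500 / 1.02181 ≈ 12233.16

≈ 12,230 beetles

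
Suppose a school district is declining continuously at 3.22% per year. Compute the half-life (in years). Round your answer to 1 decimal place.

half-life ≈ 21.5 years

half-life = ln(2) / |r| = 0.69315 / 0.0322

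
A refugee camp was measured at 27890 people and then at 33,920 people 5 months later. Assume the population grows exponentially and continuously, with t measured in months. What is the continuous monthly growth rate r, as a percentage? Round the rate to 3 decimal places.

33920 = 27890 · e^(r·5)
e^(5r) = 33920/27890 = 1.21621
r = ln(1.21621) / 5 = 0.19574 / 5

r ≈ 3.915% per month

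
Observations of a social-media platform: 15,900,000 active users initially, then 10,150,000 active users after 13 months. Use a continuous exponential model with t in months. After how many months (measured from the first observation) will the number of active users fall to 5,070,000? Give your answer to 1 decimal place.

t ≈ 33.1 months

r = ln(10150000/15900000) / 13 ≈ -0.034527 per month
t = ln(5070000/15900000) / r = -1.14298 / -0.034527 ≈ 33.104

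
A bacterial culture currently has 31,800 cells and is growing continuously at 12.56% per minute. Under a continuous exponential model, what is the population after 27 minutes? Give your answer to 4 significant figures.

P(27) = 31800 · e^(0.1256·27) = 31800 · e^(3.3912)
= 31800 · 29.70157 ≈ 944510.01

≈ 944,500 cells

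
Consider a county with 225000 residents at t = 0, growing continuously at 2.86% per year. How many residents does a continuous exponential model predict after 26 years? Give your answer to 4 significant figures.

≈ 473,300 residents

P(26) = 225000 · e^(0.0286·26) = 225000 · e^(0.7436)
= 225000 · 2.10349 ≈ 473286.26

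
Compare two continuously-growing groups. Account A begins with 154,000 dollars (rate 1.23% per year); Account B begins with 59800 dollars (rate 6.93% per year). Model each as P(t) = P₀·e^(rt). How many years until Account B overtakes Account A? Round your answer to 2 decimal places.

154000·e^(0.0123t) = 59800·e^(0.0693t)
154000/59800 = e^((0.0693 − 0.0123)t) → ln(2.57525) = 0.057·t
t = 0.94595 / 0.057

t ≈ 16.60 years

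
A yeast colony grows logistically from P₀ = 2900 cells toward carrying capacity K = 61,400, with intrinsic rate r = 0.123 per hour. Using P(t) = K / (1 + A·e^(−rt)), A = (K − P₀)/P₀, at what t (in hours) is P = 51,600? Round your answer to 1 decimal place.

A = (61400 − 2900)/2900 = 20.17241
51600 = 61400/(1 + 20.17241·e^(−0.123t)) → 1 + 20.17241·e^(−0.123t) = 1.18992
e^(−0.123t) = 0.009415 → t = ln(106.21393)/0.123 = 4.66546/0.123

t ≈ 37.9 hours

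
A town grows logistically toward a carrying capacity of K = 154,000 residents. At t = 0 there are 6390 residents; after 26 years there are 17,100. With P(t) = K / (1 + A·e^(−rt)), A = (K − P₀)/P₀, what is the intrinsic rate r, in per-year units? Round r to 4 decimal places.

r ≈ 0.0408 per year

A = (154000 − 6390)/6390 = 23.10016
17100 = 154000/(1 + 23.10016·e^(−r·26)) → e^(−26r) = (9.00585 − 1)/23.10016 = 0.346571
r = −ln(0.346571)/26 = 1.05967/26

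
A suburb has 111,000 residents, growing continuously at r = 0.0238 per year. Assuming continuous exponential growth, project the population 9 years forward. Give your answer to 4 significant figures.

P(9) = 111000 · e^(0.0238·9) = 111000 · e^(0.2142)
= 111000 · 1.23887 ≈ 137514.61

≈ 137,500 residents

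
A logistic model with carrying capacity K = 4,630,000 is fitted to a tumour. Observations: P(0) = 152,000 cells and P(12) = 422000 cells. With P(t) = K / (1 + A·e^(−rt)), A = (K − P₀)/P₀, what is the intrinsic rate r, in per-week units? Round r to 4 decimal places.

A = (4630000 − 152000)/152000 = 29.46053
422000 = 4630000/(1 + 29.46053·e^(−r·12)) → e^(−12r) = (10.97156 − 1)/29.46053 = 0.338472
r = −ln(0.338472)/12 = 1.08331/12

r ≈ 0.0903 per week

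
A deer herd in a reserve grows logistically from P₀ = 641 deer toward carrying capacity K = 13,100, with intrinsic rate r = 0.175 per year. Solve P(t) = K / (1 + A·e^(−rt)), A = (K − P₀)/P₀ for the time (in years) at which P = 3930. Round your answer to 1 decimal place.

A = (13100 − 641)/641 = 19.43682
3930 = 13100/(1 + 19.43682·e^(−0.175t)) → 1 + 19.43682·e^(−0.175t) = 3.33333
e^(−0.175t) = 0.120047 → t = ln(8.33006)/0.175 = 2.11987/0.175

t ≈ 12.1 years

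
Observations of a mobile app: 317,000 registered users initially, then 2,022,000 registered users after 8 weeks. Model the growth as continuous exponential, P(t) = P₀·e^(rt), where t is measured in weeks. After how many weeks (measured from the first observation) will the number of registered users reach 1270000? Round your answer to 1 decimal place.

t ≈ 6.0 weeks

r = ln(2022000/317000) / 8 ≈ 0.231618 per week
t = ln(1270000/317000) / r = 1.38787 / 0.231618 ≈ 5.992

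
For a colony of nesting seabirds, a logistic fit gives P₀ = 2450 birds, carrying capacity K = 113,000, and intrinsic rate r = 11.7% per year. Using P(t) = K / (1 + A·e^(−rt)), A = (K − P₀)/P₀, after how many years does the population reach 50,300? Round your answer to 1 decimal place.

t ≈ 30.7 years

A = (113000 − 2450)/2450 = 45.12245
50300 = 113000/(1 + 45.12245·e^(−0.117t)) → 1 + 45.12245·e^(−0.117t) = 2.24652
e^(−0.117t) = 0.027625 → t = ln(36.19871)/0.117 = 3.58902/0.117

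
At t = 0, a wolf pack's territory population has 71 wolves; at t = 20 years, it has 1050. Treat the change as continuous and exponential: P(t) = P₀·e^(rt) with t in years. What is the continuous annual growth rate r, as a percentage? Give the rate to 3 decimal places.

1050 = 71 · e^(r·20)
e^(20r) = 1050/71 = 14.78873
r = ln(14.78873) / 20 = 2.69387 / 20

r ≈ 13.469% per year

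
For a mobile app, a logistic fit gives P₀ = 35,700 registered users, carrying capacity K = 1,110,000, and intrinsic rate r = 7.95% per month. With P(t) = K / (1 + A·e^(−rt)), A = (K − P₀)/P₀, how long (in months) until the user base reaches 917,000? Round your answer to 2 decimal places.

t ≈ 62.42 months

A = (1110000 − 35700)/35700 = 30.09244
917000 = 1110000/(1 + 30.09244·e^(−0.0795t)) → 1 + 30.09244·e^(−0.0795t) = 1.21047
e^(−0.0795t) = 0.006994 → t = ln(142.97806)/0.0795 = 4.96269/0.0795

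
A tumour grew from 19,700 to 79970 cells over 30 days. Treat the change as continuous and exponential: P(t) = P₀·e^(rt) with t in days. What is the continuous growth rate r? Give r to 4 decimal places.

79970 = 19700 · e^(r·30)
e^(30r) = 79970/19700 = 4.05939
r = ln(4.05939) / 30 = 1.40103 / 30

r ≈ 0.0467 per day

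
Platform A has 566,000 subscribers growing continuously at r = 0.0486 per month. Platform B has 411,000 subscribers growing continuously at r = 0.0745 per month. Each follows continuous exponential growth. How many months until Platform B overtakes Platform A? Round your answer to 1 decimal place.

566000·e^(0.0486t) = 411000·e^(0.0745t)
566000/411000 = e^((0.0745 − 0.0486)t) → ln(1.37713) = 0.0259·t
t = 0.32 / 0.0259

t ≈ 12.4 months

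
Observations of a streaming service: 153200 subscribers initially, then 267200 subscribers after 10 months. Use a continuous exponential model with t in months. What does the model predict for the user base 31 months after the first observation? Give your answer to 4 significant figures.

≈ 859,300 subscribers

r = ln(267200/153200) / 10 ≈ 0.055625 per month
P(31) = 153200 · e^(0.055625·31) = 153200 · 5.60907 ≈ 859309.47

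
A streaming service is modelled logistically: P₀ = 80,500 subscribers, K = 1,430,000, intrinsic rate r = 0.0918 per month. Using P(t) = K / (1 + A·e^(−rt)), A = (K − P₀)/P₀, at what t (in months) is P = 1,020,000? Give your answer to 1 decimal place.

A = (1430000 − 80500)/80500 = 16.76398
1020000 = 1430000/(1 + 16.76398·e^(−0.0918t)) → 1 + 16.76398·e^(−0.0918t) = 1.40196
e^(−0.0918t) = 0.023978 → t = ln(41.7055)/0.0918 = 3.73063/0.0918

t ≈ 40.6 months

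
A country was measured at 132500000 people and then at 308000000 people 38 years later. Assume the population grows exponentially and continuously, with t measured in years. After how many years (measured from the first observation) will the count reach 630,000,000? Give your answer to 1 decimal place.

t ≈ 70.2 years

r = ln(308000000/132500000) / 38 ≈ 0.022198 per year
t = ln(630000000/132500000) / r = 1.55914 / 0.022198 ≈ 70.238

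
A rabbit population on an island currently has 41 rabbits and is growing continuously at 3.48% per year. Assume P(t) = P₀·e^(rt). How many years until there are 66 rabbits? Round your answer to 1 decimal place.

t ≈ 13.7 years

66 = 41 · e^(0.0348·t)
t = ln(66/41) / 0.0348 = ln(1.60976) / 0.0348 = 0.47608 / 0.0348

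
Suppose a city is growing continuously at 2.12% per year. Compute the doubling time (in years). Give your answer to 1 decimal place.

doubling time = ln(2) / |r| = 0.69315 / 0.0212

doubling time ≈ 32.7 years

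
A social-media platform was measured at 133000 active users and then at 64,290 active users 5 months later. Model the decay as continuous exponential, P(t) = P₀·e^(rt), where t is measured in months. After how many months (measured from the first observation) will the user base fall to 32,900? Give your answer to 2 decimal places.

t ≈ 9.61 months

r = ln(64290/133000) / 5 ≈ -0.145389 per month
t = ln(32900/133000) / r = -1.39688 / -0.145389 ≈ 9.608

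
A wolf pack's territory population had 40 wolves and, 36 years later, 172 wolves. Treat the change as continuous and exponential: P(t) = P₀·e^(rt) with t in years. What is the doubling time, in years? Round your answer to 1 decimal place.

doubling time ≈ 17.1 years

r = ln(172/40) / 36 = ln(4.3) / 36 ≈ 0.040517 per year
doubling time = ln 2 / |r| = 0.69315 / 0.040517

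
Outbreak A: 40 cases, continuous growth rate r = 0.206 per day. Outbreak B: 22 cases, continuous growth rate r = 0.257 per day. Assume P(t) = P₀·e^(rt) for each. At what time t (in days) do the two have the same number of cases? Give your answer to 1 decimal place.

t ≈ 11.7 days

40·e^(0.206t) = 22·e^(0.257t)
40/22 = e^((0.257 − 0.206)t) → ln(1.81818) = 0.051·t
t = 0.59784 / 0.051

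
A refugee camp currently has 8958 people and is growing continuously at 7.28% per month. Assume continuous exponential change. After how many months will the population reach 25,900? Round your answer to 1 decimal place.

25900 = 8958 · e^(0.0728·t)
t = ln(25900/8958) / 0.0728 = ln(2.89127) / 0.0728 = 1.0617 / 0.0728

t ≈ 14.6 months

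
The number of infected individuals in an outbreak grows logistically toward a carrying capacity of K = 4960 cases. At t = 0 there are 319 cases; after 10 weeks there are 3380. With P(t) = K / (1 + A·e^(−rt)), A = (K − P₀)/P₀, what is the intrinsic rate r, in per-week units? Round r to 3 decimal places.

r ≈ 0.344 per week

A = (4960 − 319)/319 = 14.54859
3380 = 4960/(1 + 14.54859·e^(−r·10)) → e^(−10r) = (1.46746 − 1)/14.54859 = 0.032131
r = −ln(0.032131)/10 = 3.43794/10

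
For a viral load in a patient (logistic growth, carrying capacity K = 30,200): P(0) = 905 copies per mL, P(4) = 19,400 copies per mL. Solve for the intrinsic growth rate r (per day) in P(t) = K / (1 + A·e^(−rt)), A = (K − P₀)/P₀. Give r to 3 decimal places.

r ≈ 1.016 per day

A = (30200 − 905)/905 = 32.37017
19400 = 30200/(1 + 32.37017·e^(−r·4)) → e^(−4r) = (1.5567 − 1)/32.37017 = 0.017198
r = −ln(0.017198)/4 = 4.06296/4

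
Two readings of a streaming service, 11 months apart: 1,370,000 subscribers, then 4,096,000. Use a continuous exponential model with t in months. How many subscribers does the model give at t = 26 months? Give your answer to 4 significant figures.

r = ln(4096000/1370000) / 11 ≈ 0.099564 per month
P(26) = 1370000 · e^(0.099564·26) = 1370000 · 13.31185 ≈ 18237239.59

≈ 18,240,000 subscribers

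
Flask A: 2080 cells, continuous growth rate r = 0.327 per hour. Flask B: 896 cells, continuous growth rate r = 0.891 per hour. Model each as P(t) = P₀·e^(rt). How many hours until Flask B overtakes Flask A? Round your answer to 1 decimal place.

t ≈ 1.5 hours

2080·e^(0.327t) = 896·e^(0.891t)
2080/896 = e^((0.891 − 0.327)t) → ln(2.32143) = 0.564·t
t = 0.84218 / 0.564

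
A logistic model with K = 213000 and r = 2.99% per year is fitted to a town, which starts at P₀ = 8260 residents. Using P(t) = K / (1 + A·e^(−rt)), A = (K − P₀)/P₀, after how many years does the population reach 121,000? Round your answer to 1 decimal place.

A = (213000 − 8260)/8260 = 24.78692
121000 = 213000/(1 + 24.78692·e^(−0.0299t)) → 1 + 24.78692·e^(−0.0299t) = 1.76033
e^(−0.0299t) = 0.030675 → t = ln(32.60019)/0.0299 = 3.48432/0.0299

t ≈ 116.5 years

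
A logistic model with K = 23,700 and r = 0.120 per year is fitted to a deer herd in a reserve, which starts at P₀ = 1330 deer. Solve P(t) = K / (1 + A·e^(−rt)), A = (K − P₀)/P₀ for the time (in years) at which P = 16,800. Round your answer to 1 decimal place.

t ≈ 30.9 years

A = (23700 − 1330)/1330 = 16.81955
16800 = 23700/(1 + 16.81955·e^(−0.12t)) → 1 + 16.81955·e^(−0.12t) = 1.41071
e^(−0.12t) = 0.024419 → t = ln(40.95195)/0.12 = 3.7124/0.12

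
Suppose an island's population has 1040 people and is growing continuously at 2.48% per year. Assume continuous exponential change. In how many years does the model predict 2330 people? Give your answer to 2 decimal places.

2330 = 1040 · e^(0.0248·t)
t = ln(2330/1040) / 0.0248 = ln(2.24038) / 0.0248 = 0.80665 / 0.0248

t ≈ 32.53 years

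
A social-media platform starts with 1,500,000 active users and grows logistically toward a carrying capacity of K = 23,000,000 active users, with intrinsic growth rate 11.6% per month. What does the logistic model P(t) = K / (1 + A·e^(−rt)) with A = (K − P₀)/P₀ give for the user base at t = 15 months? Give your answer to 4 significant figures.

≈ 6,542,000 active users

A = (23000000 − 1500000)/1500000 = 14.33333
P(15) = 23000000 / (1 + 14.33333·e^(−0.116·15)) = 23000000 / (1 + 14.33333·0.17552)
= 23000000 / 3.51579 ≈ 6541910.71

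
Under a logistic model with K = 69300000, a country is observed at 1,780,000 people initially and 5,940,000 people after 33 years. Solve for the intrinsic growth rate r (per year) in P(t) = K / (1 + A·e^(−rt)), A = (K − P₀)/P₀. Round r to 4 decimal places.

r ≈ 0.0384 per year

A = (69300000 − 1780000)/1780000 = 37.93258
5940000 = 69300000/(1 + 37.93258·e^(−r·33)) → e^(−33r) = (11.66667 − 1)/37.93258 = 0.281201
r = −ln(0.281201)/33 = 1.26869/33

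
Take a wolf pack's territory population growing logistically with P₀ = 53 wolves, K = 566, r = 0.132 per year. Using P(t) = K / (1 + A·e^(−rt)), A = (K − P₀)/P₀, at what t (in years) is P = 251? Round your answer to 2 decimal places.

t ≈ 15.48 years

A = (566 − 53)/53 = 9.67925
251 = 566/(1 + 9.67925·e^(−0.132t)) → 1 + 9.67925·e^(−0.132t) = 2.25498
e^(−0.132t) = 0.129657 → t = ln(7.71267)/0.132 = 2.04286/0.132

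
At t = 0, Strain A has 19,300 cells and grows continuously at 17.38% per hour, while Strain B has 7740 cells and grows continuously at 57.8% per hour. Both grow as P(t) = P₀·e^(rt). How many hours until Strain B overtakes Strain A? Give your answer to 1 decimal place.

19300·e^(0.1738t) = 7740·e^(0.578t)
19300/7740 = e^((0.578 − 0.1738)t) → ln(2.49354) = 0.4042·t
t = 0.9137 / 0.4042

t ≈ 2.3 hours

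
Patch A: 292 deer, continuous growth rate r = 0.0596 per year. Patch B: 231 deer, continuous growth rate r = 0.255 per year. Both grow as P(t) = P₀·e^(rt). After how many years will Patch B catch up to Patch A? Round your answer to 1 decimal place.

292·e^(0.0596t) = 231·e^(0.255t)
292/231 = e^((0.255 − 0.0596)t) → ln(1.26407) = 0.1954·t
t = 0.23434 / 0.1954

t ≈ 1.2 years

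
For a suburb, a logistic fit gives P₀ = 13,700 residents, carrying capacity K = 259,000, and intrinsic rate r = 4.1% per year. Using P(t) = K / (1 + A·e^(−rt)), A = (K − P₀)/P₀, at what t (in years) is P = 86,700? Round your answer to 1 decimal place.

t ≈ 53.6 years

A = (259000 − 13700)/13700 = 17.90511
86700 = 259000/(1 + 17.90511·e^(−0.041t)) → 1 + 17.90511·e^(−0.041t) = 2.98731
e^(−0.041t) = 0.110991 → t = ln(9.00971)/0.041 = 2.1983/0.041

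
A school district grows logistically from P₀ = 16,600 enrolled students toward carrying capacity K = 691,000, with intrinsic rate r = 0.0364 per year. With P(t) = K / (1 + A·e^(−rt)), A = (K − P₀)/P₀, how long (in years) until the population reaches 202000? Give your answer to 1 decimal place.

A = (691000 − 16600)/16600 = 40.62651
202000 = 691000/(1 + 40.62651·e^(−0.0364t)) → 1 + 40.62651·e^(−0.0364t) = 3.42079
e^(−0.0364t) = 0.059587 → t = ln(16.78232)/0.0364 = 2.82033/0.0364

t ≈ 77.5 years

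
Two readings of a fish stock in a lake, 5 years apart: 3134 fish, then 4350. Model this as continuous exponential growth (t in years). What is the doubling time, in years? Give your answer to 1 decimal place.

r = ln(4350/3134) / 5 = ln(1.388) / 5 ≈ 0.065573 per year
doubling time = ln 2 / |r| = 0.69315 / 0.065573

doubling time ≈ 10.6 years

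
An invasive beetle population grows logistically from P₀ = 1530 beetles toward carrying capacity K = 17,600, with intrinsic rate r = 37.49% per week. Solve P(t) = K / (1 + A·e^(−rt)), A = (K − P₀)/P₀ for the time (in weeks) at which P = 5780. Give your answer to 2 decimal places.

t ≈ 4.36 weeks

A = (17600 − 1530)/1530 = 10.50327
5780 = 17600/(1 + 10.50327·e^(−0.3749t)) → 1 + 10.50327·e^(−0.3749t) = 3.04498
e^(−0.3749t) = 0.1947 → t = ln(5.13612)/0.3749 = 1.6363/0.3749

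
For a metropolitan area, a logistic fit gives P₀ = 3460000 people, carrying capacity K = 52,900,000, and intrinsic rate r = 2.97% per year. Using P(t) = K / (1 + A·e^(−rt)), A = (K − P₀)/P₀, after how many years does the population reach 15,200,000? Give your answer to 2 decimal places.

A = (52900000 − 3460000)/3460000 = 14.28902
15200000 = 52900000/(1 + 14.28902·e^(−0.0297t)) → 1 + 14.28902·e^(−0.0297t) = 3.48026
e^(−0.0297t) = 0.173578 → t = ln(5.76109)/0.0297 = 1.75113/0.0297

t ≈ 58.96 years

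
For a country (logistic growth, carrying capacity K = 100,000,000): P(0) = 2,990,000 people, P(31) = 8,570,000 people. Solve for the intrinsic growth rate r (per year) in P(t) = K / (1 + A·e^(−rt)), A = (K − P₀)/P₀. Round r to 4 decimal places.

A = (100000000 − 2990000)/2990000 = 32.44482
8570000 = 100000000/(1 + 32.44482·e^(−r·31)) → e^(−31r) = (11.66861 − 1)/32.44482 = 0.328823
r = −ln(0.328823)/31 = 1.11223/31

r ≈ 0.0359 per year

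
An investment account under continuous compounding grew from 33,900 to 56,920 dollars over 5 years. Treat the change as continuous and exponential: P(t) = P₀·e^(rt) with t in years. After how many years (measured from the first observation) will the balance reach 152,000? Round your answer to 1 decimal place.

t ≈ 14.5 years

r = ln(56920/33900) / 5 ≈ 0.103646 per year
t = ln(152000/33900) / r = 1.50047 / 0.103646 ≈ 14.477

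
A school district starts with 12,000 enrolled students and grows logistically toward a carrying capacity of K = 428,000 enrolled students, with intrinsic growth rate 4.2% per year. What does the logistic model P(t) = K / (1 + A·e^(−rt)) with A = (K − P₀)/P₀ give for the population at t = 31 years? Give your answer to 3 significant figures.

A = (428000 − 12000)/12000 = 34.66667
P(31) = 428000 / (1 + 34.66667·e^(−0.042·31)) = 428000 / (1 + 34.66667·0.271987)
= 428000 / 10.42889 ≈ 41039.83

≈ 41,000 enrolled students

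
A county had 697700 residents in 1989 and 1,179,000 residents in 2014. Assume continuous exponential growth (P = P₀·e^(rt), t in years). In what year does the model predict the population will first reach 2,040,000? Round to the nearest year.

year 2040

r = ln(1179000/697700) / 25 = 0.52463/25 ≈ 0.020985 per year
t = ln(2040000/697700) / r = 1.07292/0.020985 ≈ 51.13 years after 1989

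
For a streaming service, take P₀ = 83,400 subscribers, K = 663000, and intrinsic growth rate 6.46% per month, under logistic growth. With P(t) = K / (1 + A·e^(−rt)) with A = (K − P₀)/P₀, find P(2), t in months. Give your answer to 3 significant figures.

A = (663000 − 83400)/83400 = 6.94964
P(2) = 663000 / (1 + 6.94964·e^(−0.0646·2)) = 663000 / (1 + 6.94964·0.878798)
= 663000 / 7.10733 ≈ 93283.96

≈ 93,300 subscribers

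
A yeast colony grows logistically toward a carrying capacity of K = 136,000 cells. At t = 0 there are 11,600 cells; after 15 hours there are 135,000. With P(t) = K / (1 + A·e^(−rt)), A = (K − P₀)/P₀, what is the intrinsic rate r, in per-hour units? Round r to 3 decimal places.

A = (136000 − 11600)/11600 = 10.72414
135000 = 136000/(1 + 10.72414·e^(−r·15)) → e^(−15r) = (1.00741 − 1)/10.72414 = 0.000691
r = −ln(0.000691)/15 = 7.27777/15

r ≈ 0.485 per hour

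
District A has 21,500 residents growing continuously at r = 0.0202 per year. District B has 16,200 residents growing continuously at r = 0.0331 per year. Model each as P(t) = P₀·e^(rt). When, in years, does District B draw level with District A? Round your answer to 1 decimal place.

t ≈ 21.9 years

21500·e^(0.0202t) = 16200·e^(0.0331t)
21500/16200 = e^((0.0331 − 0.0202)t) → ln(1.32716) = 0.0129·t
t = 0.28304 / 0.0129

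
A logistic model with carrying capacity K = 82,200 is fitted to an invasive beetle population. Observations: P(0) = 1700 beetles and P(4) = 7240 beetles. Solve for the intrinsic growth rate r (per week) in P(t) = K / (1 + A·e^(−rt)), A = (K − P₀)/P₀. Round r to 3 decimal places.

r ≈ 0.380 per week

A = (82200 − 1700)/1700 = 47.35294
7240 = 82200/(1 + 47.35294·e^(−r·4)) → e^(−4r) = (11.35359 − 1)/47.35294 = 0.218647
r = −ln(0.218647)/4 = 1.5203/4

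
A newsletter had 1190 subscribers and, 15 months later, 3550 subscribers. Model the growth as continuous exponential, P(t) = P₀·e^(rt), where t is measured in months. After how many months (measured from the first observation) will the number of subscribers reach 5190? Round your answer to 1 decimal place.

t ≈ 20.2 months

r = ln(3550/1190) / 15 ≈ 0.072866 per month
t = ln(5190/1190) / r = 1.47278 / 0.072866 ≈ 20.212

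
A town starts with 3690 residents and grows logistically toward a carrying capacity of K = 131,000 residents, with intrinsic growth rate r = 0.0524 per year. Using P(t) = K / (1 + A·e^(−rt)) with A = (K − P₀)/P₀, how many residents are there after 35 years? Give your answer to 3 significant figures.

≈ 20,100 residents

A = (131000 − 3690)/3690 = 34.50136
P(35) = 131000 / (1 + 34.50136·e^(−0.0524·35)) = 131000 / (1 + 34.50136·0.159773)
= 131000 / 6.51239 ≈ 20115.5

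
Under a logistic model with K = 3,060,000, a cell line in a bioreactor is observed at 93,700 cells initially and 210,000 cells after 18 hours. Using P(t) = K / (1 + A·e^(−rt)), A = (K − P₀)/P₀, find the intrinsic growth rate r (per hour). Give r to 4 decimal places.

r ≈ 0.0471 per hour

A = (3060000 − 93700)/93700 = 31.65742
210000 = 3060000/(1 + 31.65742·e^(−r·18)) → e^(−18r) = (14.57143 − 1)/31.65742 = 0.428697
r = −ln(0.428697)/18 = 0.84701/18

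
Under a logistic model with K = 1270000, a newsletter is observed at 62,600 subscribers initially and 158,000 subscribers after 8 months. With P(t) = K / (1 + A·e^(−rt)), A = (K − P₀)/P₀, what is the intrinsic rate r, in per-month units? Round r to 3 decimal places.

A = (1270000 − 62600)/62600 = 19.28754
158000 = 1270000/(1 + 19.28754·e^(−r·8)) → e^(−8r) = (8.03797 − 1)/19.28754 = 0.364897
r = −ln(0.364897)/8 = 1.00814/8

r ≈ 0.126 per month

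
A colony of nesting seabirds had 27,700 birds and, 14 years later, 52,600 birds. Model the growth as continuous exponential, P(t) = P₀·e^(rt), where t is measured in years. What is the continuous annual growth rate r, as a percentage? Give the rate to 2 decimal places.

52600 = 27700 · e^(r·14)
e^(14r) = 52600/27700 = 1.89892
r = ln(1.89892) / 14 = 0.64128 / 14

r ≈ 4.58% per year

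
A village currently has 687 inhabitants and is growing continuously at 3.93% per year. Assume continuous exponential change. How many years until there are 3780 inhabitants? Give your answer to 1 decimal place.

t ≈ 43.4 years

3780 = 687 · e^(0.0393·t)
t = ln(3780/687) / 0.0393 = ln(5.50218) / 0.0393 = 1.70514 / 0.0393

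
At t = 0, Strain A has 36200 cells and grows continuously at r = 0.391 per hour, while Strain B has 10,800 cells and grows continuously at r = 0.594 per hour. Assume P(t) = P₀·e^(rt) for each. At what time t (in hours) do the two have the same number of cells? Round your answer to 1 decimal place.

36200·e^(0.391t) = 10800·e^(0.594t)
36200/10800 = e^((0.594 − 0.391)t) → ln(3.35185) = 0.203·t
t = 1.20951 / 0.203

t ≈ 6.0 hours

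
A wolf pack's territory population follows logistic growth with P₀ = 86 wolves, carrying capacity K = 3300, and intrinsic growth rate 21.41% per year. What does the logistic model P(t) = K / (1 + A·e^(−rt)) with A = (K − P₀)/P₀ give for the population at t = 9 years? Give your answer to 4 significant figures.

≈ 512.3 wolves

A = (3300 − 86)/86 = 37.37209
P(9) = 3300 / (1 + 37.37209·e^(−0.2141·9)) = 3300 / (1 + 37.37209·0.145599)
= 3300 / 6.44133 ≈ 512.32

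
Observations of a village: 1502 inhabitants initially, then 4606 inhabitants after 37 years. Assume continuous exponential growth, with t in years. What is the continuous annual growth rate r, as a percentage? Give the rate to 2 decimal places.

4606 = 1502 · e^(r·37)
e^(37r) = 4606/1502 = 3.06658
r = ln(3.06658) / 37 = 1.12056 / 37

r ≈ 3.03% per year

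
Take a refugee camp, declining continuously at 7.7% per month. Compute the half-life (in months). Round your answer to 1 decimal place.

half-life ≈ 9.0 months

half-life = ln(2) / |r| = 0.69315 / 0.077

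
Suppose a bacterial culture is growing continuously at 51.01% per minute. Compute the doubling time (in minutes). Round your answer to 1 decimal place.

doubling time = ln(2) / |r| = 0.69315 / 0.5101

doubling time ≈ 1.4 minutes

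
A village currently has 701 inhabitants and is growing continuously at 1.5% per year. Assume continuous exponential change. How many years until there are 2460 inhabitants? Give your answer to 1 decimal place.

t ≈ 83.7 years

2460 = 701 · e^(0.015·t)
t = ln(2460/701) / 0.015 = ln(3.50927) / 0.015 = 1.25541 / 0.015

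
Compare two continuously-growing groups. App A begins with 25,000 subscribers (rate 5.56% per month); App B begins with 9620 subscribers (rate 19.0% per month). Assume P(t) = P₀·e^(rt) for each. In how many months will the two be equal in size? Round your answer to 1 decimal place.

25000·e^(0.0556t) = 9620·e^(0.19t)
25000/9620 = e^((0.19 − 0.0556)t) → ln(2.59875) = 0.1344·t
t = 0.95503 / 0.1344

t ≈ 7.1 months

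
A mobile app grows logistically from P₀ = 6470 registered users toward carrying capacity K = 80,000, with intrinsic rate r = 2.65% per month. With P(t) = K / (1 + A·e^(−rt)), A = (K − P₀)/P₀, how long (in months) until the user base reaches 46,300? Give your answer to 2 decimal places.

A = (80000 − 6470)/6470 = 11.36476
46300 = 80000/(1 + 11.36476·e^(−0.0265t)) → 1 + 11.36476·e^(−0.0265t) = 1.72786
e^(−0.0265t) = 0.064046 → t = ln(15.6139)/0.0265 = 2.74816/0.0265

t ≈ 103.70 months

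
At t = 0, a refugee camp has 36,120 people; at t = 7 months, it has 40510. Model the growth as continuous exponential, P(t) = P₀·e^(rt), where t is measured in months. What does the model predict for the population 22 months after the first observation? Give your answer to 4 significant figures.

≈ 51,800 people

r = ln(40510/36120) / 7 ≈ 0.016386 per month
P(22) = 36120 · e^(0.016386·22) = 36120 · 1.43404 ≈ 51797.36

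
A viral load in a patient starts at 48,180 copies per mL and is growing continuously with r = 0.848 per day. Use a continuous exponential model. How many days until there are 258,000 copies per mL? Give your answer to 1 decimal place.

t ≈ 2.0 days

258000 = 48180 · e^(0.848·t)
t = ln(258000/48180) / 0.848 = ln(5.35492) / 0.848 = 1.67802 / 0.848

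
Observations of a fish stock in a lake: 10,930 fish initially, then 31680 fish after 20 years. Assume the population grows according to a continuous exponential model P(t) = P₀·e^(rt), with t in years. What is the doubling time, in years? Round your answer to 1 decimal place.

doubling time ≈ 13.0 years

r = ln(31680/10930) / 20 = ln(2.89844) / 20 ≈ 0.053209 per year
doubling time = ln 2 / |r| = 0.69315 / 0.053209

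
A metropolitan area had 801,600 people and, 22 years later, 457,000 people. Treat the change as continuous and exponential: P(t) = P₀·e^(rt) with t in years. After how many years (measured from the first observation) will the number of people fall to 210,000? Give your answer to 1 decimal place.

t ≈ 52.4 years

r = ln(457000/801600) / 22 ≈ -0.025542 per year
t = ln(210000/801600) / r = -1.3395 / -0.025542 ≈ 52.443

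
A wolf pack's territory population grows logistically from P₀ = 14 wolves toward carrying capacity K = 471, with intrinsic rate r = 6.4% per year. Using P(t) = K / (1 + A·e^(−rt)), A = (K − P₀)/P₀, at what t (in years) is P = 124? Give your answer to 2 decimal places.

A = (471 − 14)/14 = 32.64286
124 = 471/(1 + 32.64286·e^(−0.064t)) → 1 + 32.64286·e^(−0.064t) = 3.79839
e^(−0.064t) = 0.085727 → t = ln(11.66488)/0.064 = 2.45658/0.064

t ≈ 38.38 years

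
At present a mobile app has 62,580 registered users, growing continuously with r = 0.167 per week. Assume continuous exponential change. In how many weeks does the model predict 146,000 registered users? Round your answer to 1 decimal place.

146000 = 62580 · e^(0.167·t)
t = ln(146000/62580) / 0.167 = ln(2.33301) / 0.167 = 0.84716 / 0.167

t ≈ 5.1 weeks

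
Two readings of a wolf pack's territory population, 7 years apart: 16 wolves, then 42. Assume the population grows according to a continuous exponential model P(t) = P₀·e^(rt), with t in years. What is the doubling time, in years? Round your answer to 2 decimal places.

doubling time ≈ 5.03 years

r = ln(42/16) / 7 = ln(2.625) / 7 ≈ 0.137869 per year
doubling time = ln 2 / |r| = 0.69315 / 0.137869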